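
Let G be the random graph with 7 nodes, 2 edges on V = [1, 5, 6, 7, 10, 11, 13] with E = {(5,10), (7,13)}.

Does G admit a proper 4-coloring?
A valid 4-coloring: color 1: [1, 5, 6, 7, 11]; color 2: [10, 13].
(χ(G) = 2 ≤ 4.)

Yes, G is 4-colorable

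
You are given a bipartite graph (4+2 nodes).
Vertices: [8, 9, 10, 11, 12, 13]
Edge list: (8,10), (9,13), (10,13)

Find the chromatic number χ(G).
χ(G) = 2

Clique number ω(G) = 2 (lower bound: χ ≥ ω).
The graph is bipartite (no odd cycle), so 2 colors suffice: χ(G) = 2.
A valid 2-coloring: color 1: [9, 10, 11, 12]; color 2: [8, 13].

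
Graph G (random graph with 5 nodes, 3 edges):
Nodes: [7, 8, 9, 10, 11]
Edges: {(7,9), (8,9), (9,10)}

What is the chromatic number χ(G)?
χ(G) = 2

Clique number ω(G) = 2 (lower bound: χ ≥ ω).
The graph is bipartite (no odd cycle), so 2 colors suffice: χ(G) = 2.
A valid 2-coloring: color 1: [9, 11]; color 2: [7, 8, 10].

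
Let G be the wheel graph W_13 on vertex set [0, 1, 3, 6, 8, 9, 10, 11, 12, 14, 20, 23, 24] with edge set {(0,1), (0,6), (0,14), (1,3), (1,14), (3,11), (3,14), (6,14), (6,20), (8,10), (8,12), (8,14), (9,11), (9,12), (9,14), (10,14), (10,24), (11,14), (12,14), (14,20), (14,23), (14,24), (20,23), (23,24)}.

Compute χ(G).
χ(G) = 3

Clique number ω(G) = 3 (lower bound: χ ≥ ω).
The clique on [0, 1, 14] has size 3, forcing χ ≥ 3, and the coloring below uses 3 colors, so χ(G) = 3.
A valid 3-coloring: color 1: [14]; color 2: [1, 6, 10, 11, 12, 23]; color 3: [0, 3, 8, 9, 20, 24].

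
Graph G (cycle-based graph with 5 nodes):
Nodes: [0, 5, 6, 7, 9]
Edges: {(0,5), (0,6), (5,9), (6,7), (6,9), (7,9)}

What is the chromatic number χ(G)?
χ(G) = 3

Clique number ω(G) = 3 (lower bound: χ ≥ ω).
The clique on [6, 7, 9] has size 3, forcing χ ≥ 3, and the coloring below uses 3 colors, so χ(G) = 3.
A valid 3-coloring: color 1: [0, 9]; color 2: [5, 6]; color 3: [7].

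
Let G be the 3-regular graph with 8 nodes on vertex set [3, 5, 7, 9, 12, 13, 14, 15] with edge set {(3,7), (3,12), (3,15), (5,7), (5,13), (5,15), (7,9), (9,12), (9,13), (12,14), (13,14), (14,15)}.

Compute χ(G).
Clique number ω(G) = 2 (lower bound: χ ≥ ω).
The graph is bipartite (no odd cycle), so 2 colors suffice: χ(G) = 2.
A valid 2-coloring: color 1: [3, 5, 9, 14]; color 2: [7, 12, 13, 15].

χ(G) = 2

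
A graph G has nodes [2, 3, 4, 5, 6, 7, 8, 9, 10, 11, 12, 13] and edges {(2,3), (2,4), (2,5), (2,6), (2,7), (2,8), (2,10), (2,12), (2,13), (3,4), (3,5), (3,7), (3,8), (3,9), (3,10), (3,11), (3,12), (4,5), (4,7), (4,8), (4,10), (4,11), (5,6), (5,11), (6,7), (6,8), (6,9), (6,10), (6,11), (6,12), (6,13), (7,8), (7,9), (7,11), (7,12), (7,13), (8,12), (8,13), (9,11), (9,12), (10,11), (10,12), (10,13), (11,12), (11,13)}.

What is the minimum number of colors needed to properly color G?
χ(G) = 5

Clique number ω(G) = 5 (lower bound: χ ≥ ω).
The clique on [3, 7, 9, 11, 12] has size 5, forcing χ ≥ 5, and the coloring below uses 5 colors, so χ(G) = 5.
A valid 5-coloring: color 1: [2, 11]; color 2: [3, 6]; color 3: [5, 7, 10]; color 4: [4, 12, 13]; color 5: [8, 9].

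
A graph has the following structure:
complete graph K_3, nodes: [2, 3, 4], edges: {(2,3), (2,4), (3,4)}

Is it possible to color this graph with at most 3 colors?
Yes, G is 3-colorable

A valid 3-coloring: color 1: [4]; color 2: [2]; color 3: [3].
(χ(G) = 3 ≤ 3.)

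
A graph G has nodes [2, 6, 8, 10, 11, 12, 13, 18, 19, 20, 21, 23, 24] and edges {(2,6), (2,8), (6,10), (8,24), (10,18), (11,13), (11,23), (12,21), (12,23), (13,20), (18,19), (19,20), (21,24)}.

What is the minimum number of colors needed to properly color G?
Clique number ω(G) = 2 (lower bound: χ ≥ ω).
Odd cycle [23, 12, 21, 24, 8, 2, 6, 10, 18, 19, 20, 13, 11] needs 3 colors (χ ≥ 3).
The coloring below uses 3 colors, so χ(G) = 3.
A valid 3-coloring: color 1: [6, 8, 13, 18, 21, 23]; color 2: [2, 10, 11, 12, 20, 24]; color 3: [19].

χ(G) = 3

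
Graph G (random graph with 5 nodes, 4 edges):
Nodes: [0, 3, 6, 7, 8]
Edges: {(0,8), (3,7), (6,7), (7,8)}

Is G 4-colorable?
Yes, G is 4-colorable

A valid 4-coloring: color 1: [0, 7]; color 2: [3, 6, 8].
(χ(G) = 2 ≤ 4.)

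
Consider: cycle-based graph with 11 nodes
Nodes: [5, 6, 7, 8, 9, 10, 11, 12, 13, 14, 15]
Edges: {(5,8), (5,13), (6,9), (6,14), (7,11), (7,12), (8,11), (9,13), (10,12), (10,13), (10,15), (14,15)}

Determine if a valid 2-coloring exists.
No, G is not 2-colorable

Odd cycle [12, 7, 11, 8, 5, 13, 9, 6, 14, 15, 10] needs 3 colors (χ ≥ 3).
Hence χ(G) ≥ 3 > 2, so no proper 2-coloring exists.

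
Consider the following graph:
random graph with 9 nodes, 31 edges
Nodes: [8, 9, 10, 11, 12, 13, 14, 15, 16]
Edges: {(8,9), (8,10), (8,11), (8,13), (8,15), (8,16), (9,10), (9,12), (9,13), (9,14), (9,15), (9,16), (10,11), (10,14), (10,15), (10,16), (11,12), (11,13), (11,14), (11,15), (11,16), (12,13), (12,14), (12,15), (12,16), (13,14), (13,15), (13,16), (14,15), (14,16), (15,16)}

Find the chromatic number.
χ(G) = 6

Clique number ω(G) = 6 (lower bound: χ ≥ ω).
The clique on [9, 12, 13, 14, 15, 16] has size 6, forcing χ ≥ 6, and the coloring below uses 6 colors, so χ(G) = 6.
A valid 6-coloring: color 1: [15]; color 2: [16]; color 3: [9, 11]; color 4: [8, 14]; color 5: [10, 13]; color 6: [12].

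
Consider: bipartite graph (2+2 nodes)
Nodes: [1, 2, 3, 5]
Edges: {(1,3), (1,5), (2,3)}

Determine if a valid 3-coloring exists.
Yes, G is 3-colorable

A valid 3-coloring: color 1: [1, 2]; color 2: [3, 5].
(χ(G) = 2 ≤ 3.)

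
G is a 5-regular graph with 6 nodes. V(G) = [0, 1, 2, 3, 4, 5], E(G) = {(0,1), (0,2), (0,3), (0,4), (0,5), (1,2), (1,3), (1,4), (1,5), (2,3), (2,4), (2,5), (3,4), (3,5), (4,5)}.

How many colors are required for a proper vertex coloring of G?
Clique number ω(G) = 6 (lower bound: χ ≥ ω).
The clique on [0, 1, 2, 3, 4, 5] has size 6, forcing χ ≥ 6, and the coloring below uses 6 colors, so χ(G) = 6.
A valid 6-coloring: color 1: [3]; color 2: [5]; color 3: [2]; color 4: [1]; color 5: [0]; color 6: [4].

χ(G) = 6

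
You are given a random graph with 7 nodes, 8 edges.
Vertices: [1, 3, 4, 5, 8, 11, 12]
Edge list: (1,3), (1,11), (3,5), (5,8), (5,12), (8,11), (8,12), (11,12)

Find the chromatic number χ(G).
χ(G) = 3

Clique number ω(G) = 3 (lower bound: χ ≥ ω).
The clique on [8, 11, 12] has size 3, forcing χ ≥ 3, and the coloring below uses 3 colors, so χ(G) = 3.
A valid 3-coloring: color 1: [4, 5, 11]; color 2: [3, 8]; color 3: [1, 12].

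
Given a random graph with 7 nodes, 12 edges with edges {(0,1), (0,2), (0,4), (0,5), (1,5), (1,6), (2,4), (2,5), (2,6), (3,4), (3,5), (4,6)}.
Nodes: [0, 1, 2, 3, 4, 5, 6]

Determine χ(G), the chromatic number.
χ(G) = 3

Clique number ω(G) = 3 (lower bound: χ ≥ ω).
The clique on [0, 1, 5] has size 3, forcing χ ≥ 3, and the coloring below uses 3 colors, so χ(G) = 3.
A valid 3-coloring: color 1: [4, 5]; color 2: [0, 3, 6]; color 3: [1, 2].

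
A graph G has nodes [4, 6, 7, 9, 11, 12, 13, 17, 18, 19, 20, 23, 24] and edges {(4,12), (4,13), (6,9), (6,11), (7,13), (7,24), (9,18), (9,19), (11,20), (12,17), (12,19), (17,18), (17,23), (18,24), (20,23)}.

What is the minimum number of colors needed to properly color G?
χ(G) = 3

Clique number ω(G) = 2 (lower bound: χ ≥ ω).
Odd cycle [18, 9, 19, 12, 17] needs 3 colors (χ ≥ 3).
The coloring below uses 3 colors, so χ(G) = 3.
A valid 3-coloring: color 1: [11, 12, 13, 18, 23]; color 2: [4, 7, 9, 17, 20]; color 3: [6, 19, 24].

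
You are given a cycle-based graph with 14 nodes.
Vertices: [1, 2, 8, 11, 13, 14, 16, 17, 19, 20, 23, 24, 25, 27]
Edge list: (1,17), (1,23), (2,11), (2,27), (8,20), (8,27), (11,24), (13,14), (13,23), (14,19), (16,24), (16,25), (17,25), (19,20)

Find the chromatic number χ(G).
χ(G) = 2

Clique number ω(G) = 2 (lower bound: χ ≥ ω).
The graph is bipartite (no odd cycle), so 2 colors suffice: χ(G) = 2.
A valid 2-coloring: color 1: [1, 2, 8, 13, 19, 24, 25]; color 2: [11, 14, 16, 17, 20, 23, 27].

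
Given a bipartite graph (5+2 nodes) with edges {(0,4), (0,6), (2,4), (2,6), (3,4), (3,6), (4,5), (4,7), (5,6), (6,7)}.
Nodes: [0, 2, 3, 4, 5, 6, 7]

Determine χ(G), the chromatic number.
Clique number ω(G) = 2 (lower bound: χ ≥ ω).
The graph is bipartite (no odd cycle), so 2 colors suffice: χ(G) = 2.
A valid 2-coloring: color 1: [4, 6]; color 2: [0, 2, 3, 5, 7].

χ(G) = 2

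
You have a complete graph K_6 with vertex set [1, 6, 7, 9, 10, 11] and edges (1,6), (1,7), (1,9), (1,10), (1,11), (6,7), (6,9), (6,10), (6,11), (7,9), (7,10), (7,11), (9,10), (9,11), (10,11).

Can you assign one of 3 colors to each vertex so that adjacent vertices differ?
The clique on vertices [1, 6, 7, 9, 10, 11] has size 6 > 3, so it alone needs 6 colors.

No, G is not 3-colorable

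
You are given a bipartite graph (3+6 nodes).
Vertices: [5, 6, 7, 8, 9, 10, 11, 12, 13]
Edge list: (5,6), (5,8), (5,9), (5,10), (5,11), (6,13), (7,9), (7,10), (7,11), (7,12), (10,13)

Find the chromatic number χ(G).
Clique number ω(G) = 2 (lower bound: χ ≥ ω).
The graph is bipartite (no odd cycle), so 2 colors suffice: χ(G) = 2.
A valid 2-coloring: color 1: [5, 7, 13]; color 2: [6, 8, 9, 10, 11, 12].

χ(G) = 2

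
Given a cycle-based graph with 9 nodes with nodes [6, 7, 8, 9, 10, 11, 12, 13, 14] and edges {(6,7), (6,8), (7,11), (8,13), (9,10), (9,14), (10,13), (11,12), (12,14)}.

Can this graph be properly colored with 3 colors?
A valid 3-coloring: color 1: [7, 8, 10, 12]; color 2: [6, 9, 11, 13]; color 3: [14].
(χ(G) = 3 ≤ 3.)

Yes, G is 3-colorable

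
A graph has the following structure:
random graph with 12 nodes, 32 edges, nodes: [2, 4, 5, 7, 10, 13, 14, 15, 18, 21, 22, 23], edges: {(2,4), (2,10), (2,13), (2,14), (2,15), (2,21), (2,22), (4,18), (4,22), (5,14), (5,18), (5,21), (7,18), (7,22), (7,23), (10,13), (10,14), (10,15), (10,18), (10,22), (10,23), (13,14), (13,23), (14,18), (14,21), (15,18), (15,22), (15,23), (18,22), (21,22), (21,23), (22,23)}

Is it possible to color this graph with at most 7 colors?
A valid 7-coloring: color 1: [14, 22]; color 2: [2, 18, 23]; color 3: [4, 5, 7, 10]; color 4: [13, 15, 21].
(χ(G) = 4 ≤ 7.)

Yes, G is 7-colorable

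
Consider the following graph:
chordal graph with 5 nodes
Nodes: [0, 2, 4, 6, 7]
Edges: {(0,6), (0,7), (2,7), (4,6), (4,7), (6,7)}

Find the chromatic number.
χ(G) = 3

Clique number ω(G) = 3 (lower bound: χ ≥ ω).
The clique on [0, 6, 7] has size 3, forcing χ ≥ 3, and the coloring below uses 3 colors, so χ(G) = 3.
A valid 3-coloring: color 1: [7]; color 2: [2, 6]; color 3: [0, 4].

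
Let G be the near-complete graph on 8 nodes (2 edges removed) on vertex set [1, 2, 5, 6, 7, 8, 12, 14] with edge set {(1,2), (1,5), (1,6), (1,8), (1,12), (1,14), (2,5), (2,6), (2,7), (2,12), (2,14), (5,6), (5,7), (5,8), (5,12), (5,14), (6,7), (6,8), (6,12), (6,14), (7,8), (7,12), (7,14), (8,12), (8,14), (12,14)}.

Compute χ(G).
χ(G) = 6

Clique number ω(G) = 6 (lower bound: χ ≥ ω).
The clique on [1, 5, 6, 8, 12, 14] has size 6, forcing χ ≥ 6, and the coloring below uses 6 colors, so χ(G) = 6.
A valid 6-coloring: color 1: [6]; color 2: [5]; color 3: [12]; color 4: [14]; color 5: [2, 8]; color 6: [1, 7].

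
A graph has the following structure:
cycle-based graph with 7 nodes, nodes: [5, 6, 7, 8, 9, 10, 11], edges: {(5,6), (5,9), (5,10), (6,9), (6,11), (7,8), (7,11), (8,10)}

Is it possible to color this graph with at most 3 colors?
Yes, G is 3-colorable

A valid 3-coloring: color 1: [6, 7, 10]; color 2: [5, 8, 11]; color 3: [9].
(χ(G) = 3 ≤ 3.)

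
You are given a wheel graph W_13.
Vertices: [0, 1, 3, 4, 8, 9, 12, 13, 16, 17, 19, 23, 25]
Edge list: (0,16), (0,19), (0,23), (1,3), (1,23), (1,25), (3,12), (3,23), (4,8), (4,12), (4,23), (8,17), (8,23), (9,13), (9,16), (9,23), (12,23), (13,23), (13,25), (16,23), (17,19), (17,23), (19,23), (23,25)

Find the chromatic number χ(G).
Clique number ω(G) = 3 (lower bound: χ ≥ ω).
The clique on [0, 16, 23] has size 3, forcing χ ≥ 3, and the coloring below uses 3 colors, so χ(G) = 3.
A valid 3-coloring: color 1: [23]; color 2: [1, 8, 12, 13, 16, 19]; color 3: [0, 3, 4, 9, 17, 25].

χ(G) = 3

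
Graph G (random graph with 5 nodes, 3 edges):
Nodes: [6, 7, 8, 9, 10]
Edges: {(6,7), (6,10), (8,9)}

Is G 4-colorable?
Yes, G is 4-colorable

A valid 4-coloring: color 1: [6, 8]; color 2: [7, 9, 10].
(χ(G) = 2 ≤ 4.)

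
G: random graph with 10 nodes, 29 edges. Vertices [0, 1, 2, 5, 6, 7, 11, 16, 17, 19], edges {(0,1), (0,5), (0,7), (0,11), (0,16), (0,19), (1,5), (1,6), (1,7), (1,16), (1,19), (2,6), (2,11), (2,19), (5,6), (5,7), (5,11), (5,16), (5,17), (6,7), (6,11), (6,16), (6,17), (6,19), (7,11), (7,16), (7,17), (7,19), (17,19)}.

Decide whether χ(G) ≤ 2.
The clique on vertices [0, 1, 5, 7, 16] has size 5 > 2, so it alone needs 5 colors.

No, G is not 2-colorable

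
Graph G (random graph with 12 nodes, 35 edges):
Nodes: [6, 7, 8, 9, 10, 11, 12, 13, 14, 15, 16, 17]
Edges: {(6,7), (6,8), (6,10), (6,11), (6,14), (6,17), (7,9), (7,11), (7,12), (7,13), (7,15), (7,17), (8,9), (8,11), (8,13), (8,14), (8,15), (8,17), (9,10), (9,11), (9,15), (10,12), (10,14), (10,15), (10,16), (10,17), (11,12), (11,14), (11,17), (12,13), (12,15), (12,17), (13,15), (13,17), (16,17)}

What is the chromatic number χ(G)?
χ(G) = 4

Clique number ω(G) = 4 (lower bound: χ ≥ ω).
The clique on [7, 11, 12, 17] has size 4, forcing χ ≥ 4, and the coloring below uses 4 colors, so χ(G) = 4.
A valid 4-coloring: color 1: [14, 15, 17]; color 2: [10, 11, 13]; color 3: [6, 9, 12, 16]; color 4: [7, 8].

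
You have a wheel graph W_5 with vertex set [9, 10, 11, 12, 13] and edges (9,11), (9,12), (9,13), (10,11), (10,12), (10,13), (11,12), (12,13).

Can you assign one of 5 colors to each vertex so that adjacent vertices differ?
A valid 5-coloring: color 1: [12]; color 2: [9, 10]; color 3: [11, 13].
(χ(G) = 3 ≤ 5.)

Yes, G is 5-colorable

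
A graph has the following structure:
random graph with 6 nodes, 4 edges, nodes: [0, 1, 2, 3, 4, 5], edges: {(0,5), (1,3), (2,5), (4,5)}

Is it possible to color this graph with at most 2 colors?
A valid 2-coloring: color 1: [3, 5]; color 2: [0, 1, 2, 4].
(χ(G) = 2 ≤ 2.)

Yes, G is 2-colorable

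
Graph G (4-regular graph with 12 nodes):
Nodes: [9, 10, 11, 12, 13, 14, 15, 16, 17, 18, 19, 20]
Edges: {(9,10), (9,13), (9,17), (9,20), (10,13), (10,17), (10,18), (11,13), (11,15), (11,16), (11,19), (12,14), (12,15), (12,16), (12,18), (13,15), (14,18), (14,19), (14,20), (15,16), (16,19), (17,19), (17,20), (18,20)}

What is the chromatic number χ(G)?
Clique number ω(G) = 3 (lower bound: χ ≥ ω).
The clique on [9, 10, 17] has size 3, forcing χ ≥ 3, and the coloring below uses 3 colors, so χ(G) = 3.
A valid 3-coloring: color 1: [10, 11, 12, 20]; color 2: [9, 15, 18, 19]; color 3: [13, 14, 16, 17].

χ(G) = 3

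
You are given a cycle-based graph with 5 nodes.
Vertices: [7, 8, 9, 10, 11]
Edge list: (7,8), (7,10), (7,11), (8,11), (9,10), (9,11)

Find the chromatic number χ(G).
Clique number ω(G) = 3 (lower bound: χ ≥ ω).
The clique on [7, 8, 11] has size 3, forcing χ ≥ 3, and the coloring below uses 3 colors, so χ(G) = 3.
A valid 3-coloring: color 1: [10, 11]; color 2: [7, 9]; color 3: [8].

χ(G) = 3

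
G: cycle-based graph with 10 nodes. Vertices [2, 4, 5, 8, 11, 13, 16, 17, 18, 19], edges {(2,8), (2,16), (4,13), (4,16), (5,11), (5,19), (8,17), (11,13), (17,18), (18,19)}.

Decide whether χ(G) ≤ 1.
Edge (2,8) forces its endpoints to differ, so 1 color is not enough.

No, G is not 1-colorable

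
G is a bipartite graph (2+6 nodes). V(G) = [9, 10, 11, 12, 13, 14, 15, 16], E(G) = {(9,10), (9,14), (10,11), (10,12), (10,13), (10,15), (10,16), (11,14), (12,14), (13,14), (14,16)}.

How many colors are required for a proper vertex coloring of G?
Clique number ω(G) = 2 (lower bound: χ ≥ ω).
The graph is bipartite (no odd cycle), so 2 colors suffice: χ(G) = 2.
A valid 2-coloring: color 1: [10, 14]; color 2: [9, 11, 12, 13, 15, 16].

χ(G) = 2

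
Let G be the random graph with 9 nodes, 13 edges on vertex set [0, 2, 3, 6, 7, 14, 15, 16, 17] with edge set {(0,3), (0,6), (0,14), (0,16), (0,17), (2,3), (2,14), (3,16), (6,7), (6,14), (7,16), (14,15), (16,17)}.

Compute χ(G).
Clique number ω(G) = 3 (lower bound: χ ≥ ω).
The clique on [0, 16, 17] has size 3, forcing χ ≥ 3, and the coloring below uses 3 colors, so χ(G) = 3.
A valid 3-coloring: color 1: [0, 2, 7, 15]; color 2: [14, 16]; color 3: [3, 6, 17].

χ(G) = 3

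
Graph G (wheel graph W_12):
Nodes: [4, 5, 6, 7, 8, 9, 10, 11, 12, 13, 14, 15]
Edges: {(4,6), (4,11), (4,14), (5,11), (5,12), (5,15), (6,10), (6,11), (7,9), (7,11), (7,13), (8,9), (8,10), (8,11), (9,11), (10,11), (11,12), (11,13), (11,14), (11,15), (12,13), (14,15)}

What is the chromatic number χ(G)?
χ(G) = 4

Clique number ω(G) = 3 (lower bound: χ ≥ ω).
Odd cycle [9, 8, 10, 6, 4, 14, 15, 5, 12, 13, 7] needs 3 colors (χ ≥ 3).
Vertex 11 is adjacent to every vertex of [4, 5, 6, 7, 8, 9, 10, 12, 13, 14, 15], which already need 3 colors among themselves, so 11 needs a new color (χ ≥ 4).
The coloring below uses 4 colors, so χ(G) = 4.
A valid 4-coloring: color 1: [11]; color 2: [4, 9, 10, 13, 15]; color 3: [5, 6, 7, 8, 14]; color 4: [12].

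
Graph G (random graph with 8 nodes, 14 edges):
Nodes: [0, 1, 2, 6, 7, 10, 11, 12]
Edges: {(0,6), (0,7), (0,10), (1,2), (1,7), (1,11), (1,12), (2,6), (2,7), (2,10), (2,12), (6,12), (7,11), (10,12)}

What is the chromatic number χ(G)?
Clique number ω(G) = 3 (lower bound: χ ≥ ω).
The clique on [1, 2, 12] has size 3, forcing χ ≥ 3, and the coloring below uses 3 colors, so χ(G) = 3.
A valid 3-coloring: color 1: [0, 2, 11]; color 2: [1, 6, 10]; color 3: [7, 12].

χ(G) = 3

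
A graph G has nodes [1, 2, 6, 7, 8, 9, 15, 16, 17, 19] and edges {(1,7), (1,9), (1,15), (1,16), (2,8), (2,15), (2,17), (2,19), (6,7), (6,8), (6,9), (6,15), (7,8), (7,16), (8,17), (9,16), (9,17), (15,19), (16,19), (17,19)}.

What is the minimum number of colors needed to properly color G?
Clique number ω(G) = 3 (lower bound: χ ≥ ω).
Suppose a proper 3-coloring c exists. The clique [1, 7, 16] takes 3 distinct colors; by symmetry let c(1) = 1, c(7) = 2, c(16) = 3.
- Vertex 9: neighbors [1, 16] already have colors [1, 3] ⇒ c(9) = 2.
- Vertex 8: neighbors [7] already have colors [2]; try each remaining color.
- Case c(8) = 1:
  - Vertex 17: neighbors [8, 9] already have colors [1, 2] ⇒ c(17) = 3.
  - Vertex 2: neighbors [8, 17] already have colors [1, 3] ⇒ c(2) = 2.
  - Vertex 15: neighbors [1, 2] already have colors [1, 2] ⇒ c(15) = 3.
  - Vertex 6: neighbors [8, 7, 15] already have colors [1, 2, 3] — all 3 colors blocked. Contradiction.
- Case c(8) = 3:
  - Vertex 17: neighbors [9, 8] already have colors [2, 3] ⇒ c(17) = 1.
  - Vertex 2: neighbors [17, 8] already have colors [1, 3] ⇒ c(2) = 2.
  - Vertex 19: neighbors [17, 2, 16] already have colors [1, 2, 3] — all 3 colors blocked. Contradiction.
Every case ends in a contradiction, so G has no proper 3-coloring (χ ≥ 4).
The coloring below uses 4 colors, so χ(G) = 4.
A valid 4-coloring: color 1: [8, 15, 16]; color 2: [2, 7, 9]; color 3: [1, 6, 17]; color 4: [19].

χ(G) = 4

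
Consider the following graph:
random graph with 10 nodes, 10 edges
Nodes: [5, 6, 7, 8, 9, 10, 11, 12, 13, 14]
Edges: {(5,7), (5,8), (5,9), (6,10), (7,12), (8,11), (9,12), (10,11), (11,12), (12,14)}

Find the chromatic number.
Clique number ω(G) = 2 (lower bound: χ ≥ ω).
Odd cycle [8, 5, 7, 12, 11] needs 3 colors (χ ≥ 3).
The coloring below uses 3 colors, so χ(G) = 3.
A valid 3-coloring: color 1: [8, 10, 12, 13]; color 2: [5, 6, 11, 14]; color 3: [7, 9].

χ(G) = 3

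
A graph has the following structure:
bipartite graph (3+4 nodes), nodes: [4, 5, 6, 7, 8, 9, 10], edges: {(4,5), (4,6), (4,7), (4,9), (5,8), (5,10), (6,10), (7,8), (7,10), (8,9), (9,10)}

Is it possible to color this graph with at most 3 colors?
Yes, G is 3-colorable

A valid 3-coloring: color 1: [4, 8, 10]; color 2: [5, 6, 7, 9].
(χ(G) = 2 ≤ 3.)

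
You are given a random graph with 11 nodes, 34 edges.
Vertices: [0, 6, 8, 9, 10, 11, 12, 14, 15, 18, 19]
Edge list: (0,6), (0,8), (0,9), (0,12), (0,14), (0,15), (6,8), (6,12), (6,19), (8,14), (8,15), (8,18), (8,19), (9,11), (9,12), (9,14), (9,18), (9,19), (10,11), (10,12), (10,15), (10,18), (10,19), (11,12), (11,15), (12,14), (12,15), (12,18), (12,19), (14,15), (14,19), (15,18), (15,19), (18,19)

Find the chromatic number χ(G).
Clique number ω(G) = 5 (lower bound: χ ≥ ω).
The clique on [10, 12, 15, 18, 19] has size 5, forcing χ ≥ 5, and the coloring below uses 5 colors, so χ(G) = 5.
A valid 5-coloring: color 1: [8, 12]; color 2: [6, 9, 15]; color 3: [0, 11, 19]; color 4: [14, 18]; color 5: [10].

χ(G) = 5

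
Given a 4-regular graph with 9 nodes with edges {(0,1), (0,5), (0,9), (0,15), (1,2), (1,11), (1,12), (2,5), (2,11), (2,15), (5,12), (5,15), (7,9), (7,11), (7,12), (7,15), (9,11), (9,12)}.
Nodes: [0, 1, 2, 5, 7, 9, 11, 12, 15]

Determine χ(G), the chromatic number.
χ(G) = 3

Clique number ω(G) = 3 (lower bound: χ ≥ ω).
The clique on [0, 5, 15] has size 3, forcing χ ≥ 3, and the coloring below uses 3 colors, so χ(G) = 3.
A valid 3-coloring: color 1: [1, 5, 9]; color 2: [11, 12, 15]; color 3: [0, 2, 7].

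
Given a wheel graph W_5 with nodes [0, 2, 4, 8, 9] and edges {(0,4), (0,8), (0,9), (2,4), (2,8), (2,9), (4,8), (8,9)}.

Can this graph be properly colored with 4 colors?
Yes, G is 4-colorable

A valid 4-coloring: color 1: [8]; color 2: [0, 2]; color 3: [4, 9].
(χ(G) = 3 ≤ 4.)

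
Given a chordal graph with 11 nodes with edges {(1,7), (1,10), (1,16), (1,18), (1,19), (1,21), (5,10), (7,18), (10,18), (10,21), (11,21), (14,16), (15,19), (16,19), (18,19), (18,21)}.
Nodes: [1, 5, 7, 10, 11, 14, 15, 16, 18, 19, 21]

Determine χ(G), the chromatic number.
Clique number ω(G) = 4 (lower bound: χ ≥ ω).
The clique on [1, 10, 18, 21] has size 4, forcing χ ≥ 4, and the coloring below uses 4 colors, so χ(G) = 4.
A valid 4-coloring: color 1: [1, 5, 11, 14, 15]; color 2: [16, 18]; color 3: [7, 19, 21]; color 4: [10].

χ(G) = 4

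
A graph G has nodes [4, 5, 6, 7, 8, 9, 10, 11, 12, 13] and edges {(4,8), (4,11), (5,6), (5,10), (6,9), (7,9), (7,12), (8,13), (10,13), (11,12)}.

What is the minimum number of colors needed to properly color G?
Clique number ω(G) = 2 (lower bound: χ ≥ ω).
The graph is bipartite (no odd cycle), so 2 colors suffice: χ(G) = 2.
A valid 2-coloring: color 1: [4, 5, 9, 12, 13]; color 2: [6, 7, 8, 10, 11].

χ(G) = 2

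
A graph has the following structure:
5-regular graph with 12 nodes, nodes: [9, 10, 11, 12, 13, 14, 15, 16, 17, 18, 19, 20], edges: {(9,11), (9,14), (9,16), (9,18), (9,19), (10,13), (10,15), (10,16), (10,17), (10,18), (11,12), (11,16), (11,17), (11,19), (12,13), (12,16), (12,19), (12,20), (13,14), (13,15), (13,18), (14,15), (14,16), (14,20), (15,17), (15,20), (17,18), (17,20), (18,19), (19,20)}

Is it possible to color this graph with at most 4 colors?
Yes, G is 4-colorable

A valid 4-coloring: color 1: [12, 14, 17]; color 2: [9, 10, 20]; color 3: [11, 15, 18]; color 4: [13, 16, 19].
(χ(G) = 4 ≤ 4.)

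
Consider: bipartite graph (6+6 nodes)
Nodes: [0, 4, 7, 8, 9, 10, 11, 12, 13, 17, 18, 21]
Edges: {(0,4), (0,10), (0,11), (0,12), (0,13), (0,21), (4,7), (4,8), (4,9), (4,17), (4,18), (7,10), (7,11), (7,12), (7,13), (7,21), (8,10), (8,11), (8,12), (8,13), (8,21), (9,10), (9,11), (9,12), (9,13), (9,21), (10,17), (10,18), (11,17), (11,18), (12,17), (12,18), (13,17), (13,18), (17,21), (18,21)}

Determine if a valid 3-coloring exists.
Yes, G is 3-colorable

A valid 3-coloring: color 1: [0, 7, 8, 9, 17, 18]; color 2: [4, 10, 11, 12, 13, 21].
(χ(G) = 2 ≤ 3.)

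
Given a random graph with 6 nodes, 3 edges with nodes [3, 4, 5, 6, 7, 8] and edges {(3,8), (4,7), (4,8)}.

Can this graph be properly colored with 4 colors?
A valid 4-coloring: color 1: [5, 6, 7, 8]; color 2: [3, 4].
(χ(G) = 2 ≤ 4.)

Yes, G is 4-colorable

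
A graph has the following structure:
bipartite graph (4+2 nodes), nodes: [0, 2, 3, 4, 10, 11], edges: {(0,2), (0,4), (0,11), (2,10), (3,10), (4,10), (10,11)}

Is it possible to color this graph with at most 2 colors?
A valid 2-coloring: color 1: [0, 10]; color 2: [2, 3, 4, 11].
(χ(G) = 2 ≤ 2.)

Yes, G is 2-colorable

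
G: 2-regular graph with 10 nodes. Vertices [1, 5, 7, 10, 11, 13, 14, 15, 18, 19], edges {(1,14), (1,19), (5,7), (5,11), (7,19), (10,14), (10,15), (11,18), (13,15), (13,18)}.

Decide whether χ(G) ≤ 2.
Yes, G is 2-colorable

A valid 2-coloring: color 1: [5, 14, 15, 18, 19]; color 2: [1, 7, 10, 11, 13].
(χ(G) = 2 ≤ 2.)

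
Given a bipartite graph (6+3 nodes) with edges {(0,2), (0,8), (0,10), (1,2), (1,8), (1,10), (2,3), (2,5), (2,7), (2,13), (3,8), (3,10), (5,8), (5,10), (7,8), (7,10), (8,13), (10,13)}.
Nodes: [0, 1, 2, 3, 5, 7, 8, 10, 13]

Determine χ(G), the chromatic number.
χ(G) = 2

Clique number ω(G) = 2 (lower bound: χ ≥ ω).
The graph is bipartite (no odd cycle), so 2 colors suffice: χ(G) = 2.
A valid 2-coloring: color 1: [2, 8, 10]; color 2: [0, 1, 3, 5, 7, 13].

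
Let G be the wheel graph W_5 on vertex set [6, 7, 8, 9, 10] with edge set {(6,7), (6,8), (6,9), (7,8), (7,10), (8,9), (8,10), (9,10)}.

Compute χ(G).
χ(G) = 3

Clique number ω(G) = 3 (lower bound: χ ≥ ω).
The clique on [8, 9, 10] has size 3, forcing χ ≥ 3, and the coloring below uses 3 colors, so χ(G) = 3.
A valid 3-coloring: color 1: [8]; color 2: [7, 9]; color 3: [6, 10].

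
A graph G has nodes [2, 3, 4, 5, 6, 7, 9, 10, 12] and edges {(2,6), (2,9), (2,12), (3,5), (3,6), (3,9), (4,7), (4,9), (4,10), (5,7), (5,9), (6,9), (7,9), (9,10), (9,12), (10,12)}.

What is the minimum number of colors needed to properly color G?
Clique number ω(G) = 3 (lower bound: χ ≥ ω).
The clique on [2, 9, 12] has size 3, forcing χ ≥ 3, and the coloring below uses 3 colors, so χ(G) = 3.
A valid 3-coloring: color 1: [9]; color 2: [2, 3, 7, 10]; color 3: [4, 5, 6, 12].

χ(G) = 3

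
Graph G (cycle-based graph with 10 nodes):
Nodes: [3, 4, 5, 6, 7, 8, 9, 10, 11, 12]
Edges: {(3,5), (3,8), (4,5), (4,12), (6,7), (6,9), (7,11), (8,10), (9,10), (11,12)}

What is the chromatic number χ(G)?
χ(G) = 2

Clique number ω(G) = 2 (lower bound: χ ≥ ω).
The graph is bipartite (no odd cycle), so 2 colors suffice: χ(G) = 2.
A valid 2-coloring: color 1: [5, 7, 8, 9, 12]; color 2: [3, 4, 6, 10, 11].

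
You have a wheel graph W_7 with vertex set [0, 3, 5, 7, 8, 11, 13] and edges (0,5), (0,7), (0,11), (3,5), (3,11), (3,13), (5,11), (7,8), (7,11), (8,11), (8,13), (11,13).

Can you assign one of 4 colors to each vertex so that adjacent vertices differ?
Yes, G is 4-colorable

A valid 4-coloring: color 1: [11]; color 2: [0, 3, 8]; color 3: [5, 7, 13].
(χ(G) = 3 ≤ 4.)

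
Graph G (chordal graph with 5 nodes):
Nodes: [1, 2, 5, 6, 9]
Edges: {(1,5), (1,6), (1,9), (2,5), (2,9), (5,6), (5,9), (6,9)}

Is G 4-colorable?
A valid 4-coloring: color 1: [9]; color 2: [5]; color 3: [1, 2]; color 4: [6].
(χ(G) = 4 ≤ 4.)

Yes, G is 4-colorable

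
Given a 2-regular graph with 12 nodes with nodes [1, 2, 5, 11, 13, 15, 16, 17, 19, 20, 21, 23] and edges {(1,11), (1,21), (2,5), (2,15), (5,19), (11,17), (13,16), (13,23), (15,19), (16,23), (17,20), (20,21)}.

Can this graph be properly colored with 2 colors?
The clique on vertices [13, 16, 23] has size 3 > 2, so it alone needs 3 colors.

No, G is not 2-colorable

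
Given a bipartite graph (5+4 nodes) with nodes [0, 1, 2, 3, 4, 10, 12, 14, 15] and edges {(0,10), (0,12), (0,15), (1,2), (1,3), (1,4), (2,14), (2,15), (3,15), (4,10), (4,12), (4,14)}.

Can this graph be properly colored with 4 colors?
Yes, G is 4-colorable

A valid 4-coloring: color 1: [0, 2, 3, 4]; color 2: [1, 10, 12, 14, 15].
(χ(G) = 2 ≤ 4.)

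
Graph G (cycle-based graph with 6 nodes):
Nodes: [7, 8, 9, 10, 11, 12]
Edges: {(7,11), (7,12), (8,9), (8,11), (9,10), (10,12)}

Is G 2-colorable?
Yes, G is 2-colorable

A valid 2-coloring: color 1: [7, 8, 10]; color 2: [9, 11, 12].
(χ(G) = 2 ≤ 2.)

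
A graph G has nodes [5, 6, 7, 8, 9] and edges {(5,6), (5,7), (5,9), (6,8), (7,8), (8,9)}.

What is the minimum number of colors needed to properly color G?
Clique number ω(G) = 2 (lower bound: χ ≥ ω).
The graph is bipartite (no odd cycle), so 2 colors suffice: χ(G) = 2.
A valid 2-coloring: color 1: [5, 8]; color 2: [6, 7, 9].

χ(G) = 2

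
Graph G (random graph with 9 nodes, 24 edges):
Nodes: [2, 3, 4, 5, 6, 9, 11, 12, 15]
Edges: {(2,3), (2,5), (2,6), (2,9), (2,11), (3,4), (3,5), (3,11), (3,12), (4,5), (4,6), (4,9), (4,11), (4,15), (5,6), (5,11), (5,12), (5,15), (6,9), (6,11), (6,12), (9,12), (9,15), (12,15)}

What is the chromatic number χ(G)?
χ(G) = 4

Clique number ω(G) = 4 (lower bound: χ ≥ ω).
The clique on [2, 3, 5, 11] has size 4, forcing χ ≥ 4, and the coloring below uses 4 colors, so χ(G) = 4.
A valid 4-coloring: color 1: [5, 9]; color 2: [2, 4, 12]; color 3: [3, 6, 15]; color 4: [11].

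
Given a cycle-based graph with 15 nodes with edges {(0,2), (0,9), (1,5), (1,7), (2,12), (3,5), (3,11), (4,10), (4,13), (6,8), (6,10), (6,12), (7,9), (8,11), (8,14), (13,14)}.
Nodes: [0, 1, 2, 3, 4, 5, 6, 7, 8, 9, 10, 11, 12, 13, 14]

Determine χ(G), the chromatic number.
χ(G) = 3

Clique number ω(G) = 2 (lower bound: χ ≥ ω).
Odd cycle [6, 8, 11, 3, 5, 1, 7, 9, 0, 2, 12] needs 3 colors (χ ≥ 3).
The coloring below uses 3 colors, so χ(G) = 3.
A valid 3-coloring: color 1: [2, 4, 5, 6, 7, 11, 14]; color 2: [1, 3, 8, 9, 10, 12, 13]; color 3: [0].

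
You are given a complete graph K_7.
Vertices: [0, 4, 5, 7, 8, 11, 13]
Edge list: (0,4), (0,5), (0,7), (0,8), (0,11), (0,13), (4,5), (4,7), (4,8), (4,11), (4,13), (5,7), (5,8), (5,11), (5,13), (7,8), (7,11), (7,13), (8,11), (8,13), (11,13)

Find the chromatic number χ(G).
χ(G) = 7

Clique number ω(G) = 7 (lower bound: χ ≥ ω).
The clique on [0, 4, 5, 7, 8, 11, 13] has size 7, forcing χ ≥ 7, and the coloring below uses 7 colors, so χ(G) = 7.
A valid 7-coloring: color 1: [7]; color 2: [4]; color 3: [13]; color 4: [5]; color 5: [8]; color 6: [11]; color 7: [0].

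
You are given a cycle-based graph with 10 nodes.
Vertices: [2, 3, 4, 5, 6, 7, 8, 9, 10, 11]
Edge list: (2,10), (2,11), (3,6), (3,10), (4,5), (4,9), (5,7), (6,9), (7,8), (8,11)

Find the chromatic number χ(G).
χ(G) = 2

Clique number ω(G) = 2 (lower bound: χ ≥ ω).
The graph is bipartite (no odd cycle), so 2 colors suffice: χ(G) = 2.
A valid 2-coloring: color 1: [2, 3, 5, 8, 9]; color 2: [4, 6, 7, 10, 11].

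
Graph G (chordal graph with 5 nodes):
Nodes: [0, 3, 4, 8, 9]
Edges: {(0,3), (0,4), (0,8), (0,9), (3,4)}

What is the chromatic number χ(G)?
Clique number ω(G) = 3 (lower bound: χ ≥ ω).
The clique on [0, 3, 4] has size 3, forcing χ ≥ 3, and the coloring below uses 3 colors, so χ(G) = 3.
A valid 3-coloring: color 1: [0]; color 2: [4, 8, 9]; color 3: [3].

χ(G) = 3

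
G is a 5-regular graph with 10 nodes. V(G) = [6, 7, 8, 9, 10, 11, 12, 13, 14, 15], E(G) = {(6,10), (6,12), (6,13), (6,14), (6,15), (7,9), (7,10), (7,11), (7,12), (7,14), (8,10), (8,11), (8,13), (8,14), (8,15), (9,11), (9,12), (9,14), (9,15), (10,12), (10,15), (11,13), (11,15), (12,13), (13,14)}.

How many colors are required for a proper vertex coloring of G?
χ(G) = 4

Clique number ω(G) = 3 (lower bound: χ ≥ ω).
Suppose a proper 3-coloring c exists. The clique [6, 10, 12] takes 3 distinct colors; by symmetry let c(6) = 1, c(10) = 2, c(12) = 3.
- Vertex 7: neighbors [10, 12] already have colors [2, 3] ⇒ c(7) = 1.
- Vertex 9: neighbors [7, 12] already have colors [1, 3] ⇒ c(9) = 2.
- Vertex 11: neighbors [7, 9] already have colors [1, 2] ⇒ c(11) = 3.
- Vertex 15: neighbors [6, 9, 11] already have colors [1, 2, 3] — all 3 colors blocked. Contradiction.
The forced assignments end in a contradiction, so G has no proper 3-coloring (χ ≥ 4).
The coloring below uses 4 colors, so χ(G) = 4.
A valid 4-coloring: color 1: [9, 10, 13]; color 2: [12, 14, 15]; color 3: [6, 11]; color 4: [7, 8].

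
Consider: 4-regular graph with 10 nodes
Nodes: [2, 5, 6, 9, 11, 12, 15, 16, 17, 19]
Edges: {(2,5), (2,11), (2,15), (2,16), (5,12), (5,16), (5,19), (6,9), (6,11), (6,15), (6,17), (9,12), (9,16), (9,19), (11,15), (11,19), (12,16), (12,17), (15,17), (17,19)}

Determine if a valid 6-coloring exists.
A valid 6-coloring: color 1: [5, 9, 15]; color 2: [2, 6, 12, 19]; color 3: [11, 16, 17].
(χ(G) = 3 ≤ 6.)

Yes, G is 6-colorable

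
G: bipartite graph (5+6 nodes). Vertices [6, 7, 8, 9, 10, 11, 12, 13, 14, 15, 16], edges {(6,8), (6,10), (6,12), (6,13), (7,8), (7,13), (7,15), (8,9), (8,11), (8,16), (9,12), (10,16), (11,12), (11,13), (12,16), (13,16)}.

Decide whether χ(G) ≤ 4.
A valid 4-coloring: color 1: [8, 10, 12, 13, 14, 15]; color 2: [6, 7, 9, 11, 16].
(χ(G) = 2 ≤ 4.)

Yes, G is 4-colorable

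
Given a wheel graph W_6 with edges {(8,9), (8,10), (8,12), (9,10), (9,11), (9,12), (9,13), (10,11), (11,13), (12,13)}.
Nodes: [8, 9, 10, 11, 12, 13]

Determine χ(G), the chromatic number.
Clique number ω(G) = 3 (lower bound: χ ≥ ω).
Odd cycle [12, 8, 10, 11, 13] needs 3 colors (χ ≥ 3).
Vertex 9 is adjacent to every vertex of [8, 10, 11, 12, 13], which already need 3 colors among themselves, so 9 needs a new color (χ ≥ 4).
The coloring below uses 4 colors, so χ(G) = 4.
A valid 4-coloring: color 1: [9]; color 2: [11, 12]; color 3: [8, 13]; color 4: [10].

χ(G) = 4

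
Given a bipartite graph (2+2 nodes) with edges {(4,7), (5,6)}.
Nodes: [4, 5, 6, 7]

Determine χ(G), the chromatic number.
Clique number ω(G) = 2 (lower bound: χ ≥ ω).
The graph is bipartite (no odd cycle), so 2 colors suffice: χ(G) = 2.
A valid 2-coloring: color 1: [5, 7]; color 2: [4, 6].

χ(G) = 2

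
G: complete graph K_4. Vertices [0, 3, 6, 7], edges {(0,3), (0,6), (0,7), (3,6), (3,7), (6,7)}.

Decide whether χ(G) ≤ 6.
A valid 6-coloring: color 1: [7]; color 2: [0]; color 3: [6]; color 4: [3].
(χ(G) = 4 ≤ 6.)

Yes, G is 6-colorable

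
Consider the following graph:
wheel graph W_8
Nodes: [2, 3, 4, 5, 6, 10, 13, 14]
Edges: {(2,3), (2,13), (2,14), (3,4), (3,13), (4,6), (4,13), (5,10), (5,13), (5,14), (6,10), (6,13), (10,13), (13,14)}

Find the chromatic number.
χ(G) = 4

Clique number ω(G) = 3 (lower bound: χ ≥ ω).
Odd cycle [4, 6, 10, 5, 14, 2, 3] needs 3 colors (χ ≥ 3).
Vertex 13 is adjacent to every vertex of [2, 3, 4, 5, 6, 10, 14], which already need 3 colors among themselves, so 13 needs a new color (χ ≥ 4).
The coloring below uses 4 colors, so χ(G) = 4.
A valid 4-coloring: color 1: [13]; color 2: [2, 4, 10]; color 3: [3, 5, 6]; color 4: [14].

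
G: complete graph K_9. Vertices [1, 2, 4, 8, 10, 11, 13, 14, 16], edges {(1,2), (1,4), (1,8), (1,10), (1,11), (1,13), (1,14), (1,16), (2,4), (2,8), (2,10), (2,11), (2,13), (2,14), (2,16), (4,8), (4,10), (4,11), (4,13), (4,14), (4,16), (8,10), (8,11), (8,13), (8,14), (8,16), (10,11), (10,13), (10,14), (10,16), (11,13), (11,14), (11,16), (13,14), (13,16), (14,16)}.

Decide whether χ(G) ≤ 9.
A valid 9-coloring: color 1: [14]; color 2: [11]; color 3: [1]; color 4: [4]; color 5: [8]; color 6: [10]; color 7: [13]; color 8: [2]; color 9: [16].
(χ(G) = 9 ≤ 9.)

Yes, G is 9-colorable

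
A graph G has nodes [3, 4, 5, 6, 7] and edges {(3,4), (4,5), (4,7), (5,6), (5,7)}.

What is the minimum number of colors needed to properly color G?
χ(G) = 3

Clique number ω(G) = 3 (lower bound: χ ≥ ω).
The clique on [4, 5, 7] has size 3, forcing χ ≥ 3, and the coloring below uses 3 colors, so χ(G) = 3.
A valid 3-coloring: color 1: [3, 5]; color 2: [4, 6]; color 3: [7].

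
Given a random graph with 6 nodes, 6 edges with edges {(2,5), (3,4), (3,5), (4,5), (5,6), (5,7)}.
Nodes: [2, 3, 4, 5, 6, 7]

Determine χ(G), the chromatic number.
Clique number ω(G) = 3 (lower bound: χ ≥ ω).
The clique on [3, 4, 5] has size 3, forcing χ ≥ 3, and the coloring below uses 3 colors, so χ(G) = 3.
A valid 3-coloring: color 1: [5]; color 2: [2, 4, 6, 7]; color 3: [3].

χ(G) = 3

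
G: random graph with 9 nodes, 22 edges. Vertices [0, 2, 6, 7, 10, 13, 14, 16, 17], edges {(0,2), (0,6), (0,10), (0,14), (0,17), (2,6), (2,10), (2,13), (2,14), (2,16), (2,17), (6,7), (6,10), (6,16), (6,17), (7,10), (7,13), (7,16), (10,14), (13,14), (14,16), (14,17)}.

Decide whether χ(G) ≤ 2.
No, G is not 2-colorable

The clique on vertices [0, 2, 6, 17] has size 4 > 2, so it alone needs 4 colors.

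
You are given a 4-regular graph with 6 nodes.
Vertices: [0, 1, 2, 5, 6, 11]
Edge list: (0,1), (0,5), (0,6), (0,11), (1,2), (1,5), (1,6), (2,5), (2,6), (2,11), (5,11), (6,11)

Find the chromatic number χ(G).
Clique number ω(G) = 3 (lower bound: χ ≥ ω).
The clique on [0, 1, 5] has size 3, forcing χ ≥ 3, and the coloring below uses 3 colors, so χ(G) = 3.
A valid 3-coloring: color 1: [0, 2]; color 2: [1, 11]; color 3: [5, 6].

χ(G) = 3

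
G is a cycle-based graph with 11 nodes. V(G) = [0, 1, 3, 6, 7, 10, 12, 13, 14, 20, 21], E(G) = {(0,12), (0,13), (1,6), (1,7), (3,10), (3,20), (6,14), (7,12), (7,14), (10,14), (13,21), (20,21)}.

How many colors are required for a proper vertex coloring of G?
χ(G) = 3

Clique number ω(G) = 2 (lower bound: χ ≥ ω).
Odd cycle [10, 3, 20, 21, 13, 0, 12, 7, 1, 6, 14] needs 3 colors (χ ≥ 3).
The coloring below uses 3 colors, so χ(G) = 3.
A valid 3-coloring: color 1: [0, 1, 3, 14, 21]; color 2: [6, 7, 10, 13, 20]; color 3: [12].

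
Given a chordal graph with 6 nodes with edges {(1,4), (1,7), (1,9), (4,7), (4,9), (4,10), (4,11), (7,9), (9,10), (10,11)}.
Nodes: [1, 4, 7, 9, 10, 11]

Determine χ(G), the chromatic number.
χ(G) = 4

Clique number ω(G) = 4 (lower bound: χ ≥ ω).
The clique on [1, 4, 7, 9] has size 4, forcing χ ≥ 4, and the coloring below uses 4 colors, so χ(G) = 4.
A valid 4-coloring: color 1: [4]; color 2: [9, 11]; color 3: [1, 10]; color 4: [7].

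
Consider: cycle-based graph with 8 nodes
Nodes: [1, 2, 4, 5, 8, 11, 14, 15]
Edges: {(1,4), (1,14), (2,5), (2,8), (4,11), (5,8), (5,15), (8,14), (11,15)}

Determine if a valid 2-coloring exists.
No, G is not 2-colorable

The clique on vertices [2, 5, 8] has size 3 > 2, so it alone needs 3 colors.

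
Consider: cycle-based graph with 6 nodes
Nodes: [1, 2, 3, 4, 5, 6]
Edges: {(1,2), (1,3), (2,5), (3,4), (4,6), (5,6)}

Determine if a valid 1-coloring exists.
No, G is not 1-colorable

Edge (1,2) forces its endpoints to differ, so 1 color is not enough.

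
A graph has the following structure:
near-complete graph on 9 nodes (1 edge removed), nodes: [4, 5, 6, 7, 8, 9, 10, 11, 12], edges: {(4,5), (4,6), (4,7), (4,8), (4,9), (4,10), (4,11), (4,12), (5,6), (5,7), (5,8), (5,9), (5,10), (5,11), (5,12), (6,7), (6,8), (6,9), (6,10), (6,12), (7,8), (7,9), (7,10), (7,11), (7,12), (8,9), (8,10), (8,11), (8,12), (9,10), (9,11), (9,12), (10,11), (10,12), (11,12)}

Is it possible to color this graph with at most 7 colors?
No, G is not 7-colorable

The clique on vertices [4, 5, 7, 8, 9, 10, 11, 12] has size 8 > 7, so it alone needs 8 colors.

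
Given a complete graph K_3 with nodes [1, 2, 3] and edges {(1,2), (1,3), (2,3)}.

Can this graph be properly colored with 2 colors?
The clique on vertices [1, 2, 3] has size 3 > 2, so it alone needs 3 colors.

No, G is not 2-colorable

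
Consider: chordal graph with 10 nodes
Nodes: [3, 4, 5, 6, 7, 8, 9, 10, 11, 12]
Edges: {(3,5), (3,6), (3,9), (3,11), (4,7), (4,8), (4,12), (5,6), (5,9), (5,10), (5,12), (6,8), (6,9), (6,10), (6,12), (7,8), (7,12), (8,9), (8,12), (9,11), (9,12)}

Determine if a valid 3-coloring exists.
The clique on vertices [4, 7, 8, 12] has size 4 > 3, so it alone needs 4 colors.

No, G is not 3-colorable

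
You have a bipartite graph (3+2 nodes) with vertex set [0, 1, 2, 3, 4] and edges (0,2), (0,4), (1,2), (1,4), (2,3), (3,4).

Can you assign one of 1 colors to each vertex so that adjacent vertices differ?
Edge (0,2) forces its endpoints to differ, so 1 color is not enough.

No, G is not 1-colorable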